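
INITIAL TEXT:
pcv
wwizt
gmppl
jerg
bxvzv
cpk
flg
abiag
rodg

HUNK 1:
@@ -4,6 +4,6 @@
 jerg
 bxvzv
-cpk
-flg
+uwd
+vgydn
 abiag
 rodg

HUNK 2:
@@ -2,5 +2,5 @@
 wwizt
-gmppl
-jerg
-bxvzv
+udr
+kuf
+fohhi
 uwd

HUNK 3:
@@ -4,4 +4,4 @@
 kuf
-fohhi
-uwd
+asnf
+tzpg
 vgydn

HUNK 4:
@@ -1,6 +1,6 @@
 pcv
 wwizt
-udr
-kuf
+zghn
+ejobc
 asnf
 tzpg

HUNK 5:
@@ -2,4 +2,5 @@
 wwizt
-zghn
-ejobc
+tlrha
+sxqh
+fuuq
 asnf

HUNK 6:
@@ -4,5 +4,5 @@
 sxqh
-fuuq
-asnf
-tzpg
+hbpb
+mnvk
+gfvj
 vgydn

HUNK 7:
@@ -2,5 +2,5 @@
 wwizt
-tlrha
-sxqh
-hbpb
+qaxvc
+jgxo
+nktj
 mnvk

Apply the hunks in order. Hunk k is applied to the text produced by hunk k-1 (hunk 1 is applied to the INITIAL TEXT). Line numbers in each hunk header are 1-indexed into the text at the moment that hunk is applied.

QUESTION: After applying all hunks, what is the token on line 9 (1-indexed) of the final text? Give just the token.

Answer: abiag

Derivation:
Hunk 1: at line 4 remove [cpk,flg] add [uwd,vgydn] -> 9 lines: pcv wwizt gmppl jerg bxvzv uwd vgydn abiag rodg
Hunk 2: at line 2 remove [gmppl,jerg,bxvzv] add [udr,kuf,fohhi] -> 9 lines: pcv wwizt udr kuf fohhi uwd vgydn abiag rodg
Hunk 3: at line 4 remove [fohhi,uwd] add [asnf,tzpg] -> 9 lines: pcv wwizt udr kuf asnf tzpg vgydn abiag rodg
Hunk 4: at line 1 remove [udr,kuf] add [zghn,ejobc] -> 9 lines: pcv wwizt zghn ejobc asnf tzpg vgydn abiag rodg
Hunk 5: at line 2 remove [zghn,ejobc] add [tlrha,sxqh,fuuq] -> 10 lines: pcv wwizt tlrha sxqh fuuq asnf tzpg vgydn abiag rodg
Hunk 6: at line 4 remove [fuuq,asnf,tzpg] add [hbpb,mnvk,gfvj] -> 10 lines: pcv wwizt tlrha sxqh hbpb mnvk gfvj vgydn abiag rodg
Hunk 7: at line 2 remove [tlrha,sxqh,hbpb] add [qaxvc,jgxo,nktj] -> 10 lines: pcv wwizt qaxvc jgxo nktj mnvk gfvj vgydn abiag rodg
Final line 9: abiag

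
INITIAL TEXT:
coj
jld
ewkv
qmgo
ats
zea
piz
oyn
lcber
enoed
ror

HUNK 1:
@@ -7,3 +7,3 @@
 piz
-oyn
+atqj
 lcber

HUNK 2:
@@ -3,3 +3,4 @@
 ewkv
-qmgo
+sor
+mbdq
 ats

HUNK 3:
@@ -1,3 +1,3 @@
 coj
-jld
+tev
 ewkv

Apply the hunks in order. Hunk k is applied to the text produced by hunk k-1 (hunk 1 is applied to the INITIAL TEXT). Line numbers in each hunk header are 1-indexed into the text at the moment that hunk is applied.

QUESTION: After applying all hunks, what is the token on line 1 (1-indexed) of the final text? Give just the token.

Answer: coj

Derivation:
Hunk 1: at line 7 remove [oyn] add [atqj] -> 11 lines: coj jld ewkv qmgo ats zea piz atqj lcber enoed ror
Hunk 2: at line 3 remove [qmgo] add [sor,mbdq] -> 12 lines: coj jld ewkv sor mbdq ats zea piz atqj lcber enoed ror
Hunk 3: at line 1 remove [jld] add [tev] -> 12 lines: coj tev ewkv sor mbdq ats zea piz atqj lcber enoed ror
Final line 1: coj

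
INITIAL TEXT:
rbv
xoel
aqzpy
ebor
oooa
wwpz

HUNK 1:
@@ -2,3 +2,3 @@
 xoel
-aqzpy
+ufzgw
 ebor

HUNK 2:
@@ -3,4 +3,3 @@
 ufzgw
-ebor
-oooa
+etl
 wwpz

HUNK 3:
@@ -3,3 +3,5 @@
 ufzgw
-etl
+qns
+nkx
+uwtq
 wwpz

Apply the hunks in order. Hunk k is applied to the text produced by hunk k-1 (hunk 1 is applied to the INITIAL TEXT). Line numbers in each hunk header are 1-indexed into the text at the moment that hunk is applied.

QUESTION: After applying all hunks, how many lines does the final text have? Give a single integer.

Hunk 1: at line 2 remove [aqzpy] add [ufzgw] -> 6 lines: rbv xoel ufzgw ebor oooa wwpz
Hunk 2: at line 3 remove [ebor,oooa] add [etl] -> 5 lines: rbv xoel ufzgw etl wwpz
Hunk 3: at line 3 remove [etl] add [qns,nkx,uwtq] -> 7 lines: rbv xoel ufzgw qns nkx uwtq wwpz
Final line count: 7

Answer: 7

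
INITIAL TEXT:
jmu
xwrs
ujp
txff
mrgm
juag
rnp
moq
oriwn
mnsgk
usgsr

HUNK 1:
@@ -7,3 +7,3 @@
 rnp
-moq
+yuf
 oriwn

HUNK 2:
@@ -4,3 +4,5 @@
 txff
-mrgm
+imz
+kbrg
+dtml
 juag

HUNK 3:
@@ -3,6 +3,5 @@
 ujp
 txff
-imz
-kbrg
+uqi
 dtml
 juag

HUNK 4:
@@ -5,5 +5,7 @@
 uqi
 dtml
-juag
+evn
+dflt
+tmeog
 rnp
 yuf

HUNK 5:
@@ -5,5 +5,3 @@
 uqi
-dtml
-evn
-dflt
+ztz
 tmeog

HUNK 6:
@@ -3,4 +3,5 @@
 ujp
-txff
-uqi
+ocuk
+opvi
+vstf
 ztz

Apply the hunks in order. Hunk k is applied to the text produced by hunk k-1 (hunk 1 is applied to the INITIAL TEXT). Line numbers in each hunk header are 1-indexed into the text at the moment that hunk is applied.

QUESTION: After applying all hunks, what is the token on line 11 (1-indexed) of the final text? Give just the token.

Hunk 1: at line 7 remove [moq] add [yuf] -> 11 lines: jmu xwrs ujp txff mrgm juag rnp yuf oriwn mnsgk usgsr
Hunk 2: at line 4 remove [mrgm] add [imz,kbrg,dtml] -> 13 lines: jmu xwrs ujp txff imz kbrg dtml juag rnp yuf oriwn mnsgk usgsr
Hunk 3: at line 3 remove [imz,kbrg] add [uqi] -> 12 lines: jmu xwrs ujp txff uqi dtml juag rnp yuf oriwn mnsgk usgsr
Hunk 4: at line 5 remove [juag] add [evn,dflt,tmeog] -> 14 lines: jmu xwrs ujp txff uqi dtml evn dflt tmeog rnp yuf oriwn mnsgk usgsr
Hunk 5: at line 5 remove [dtml,evn,dflt] add [ztz] -> 12 lines: jmu xwrs ujp txff uqi ztz tmeog rnp yuf oriwn mnsgk usgsr
Hunk 6: at line 3 remove [txff,uqi] add [ocuk,opvi,vstf] -> 13 lines: jmu xwrs ujp ocuk opvi vstf ztz tmeog rnp yuf oriwn mnsgk usgsr
Final line 11: oriwn

Answer: oriwn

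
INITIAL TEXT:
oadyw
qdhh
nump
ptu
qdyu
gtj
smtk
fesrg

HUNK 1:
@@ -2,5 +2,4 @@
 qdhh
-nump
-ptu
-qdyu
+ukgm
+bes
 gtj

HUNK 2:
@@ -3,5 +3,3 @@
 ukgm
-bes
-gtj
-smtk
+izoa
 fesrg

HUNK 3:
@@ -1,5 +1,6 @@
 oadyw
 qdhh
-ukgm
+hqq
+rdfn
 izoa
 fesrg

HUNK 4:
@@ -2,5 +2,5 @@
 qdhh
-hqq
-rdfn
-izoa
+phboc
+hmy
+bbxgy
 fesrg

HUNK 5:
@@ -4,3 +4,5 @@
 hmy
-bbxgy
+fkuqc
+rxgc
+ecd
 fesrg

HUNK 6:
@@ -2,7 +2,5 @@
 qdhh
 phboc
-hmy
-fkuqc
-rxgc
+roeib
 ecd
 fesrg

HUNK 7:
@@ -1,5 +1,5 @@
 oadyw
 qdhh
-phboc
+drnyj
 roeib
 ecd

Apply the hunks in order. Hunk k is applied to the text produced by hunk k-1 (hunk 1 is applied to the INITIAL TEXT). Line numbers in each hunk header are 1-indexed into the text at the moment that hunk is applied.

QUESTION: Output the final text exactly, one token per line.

Hunk 1: at line 2 remove [nump,ptu,qdyu] add [ukgm,bes] -> 7 lines: oadyw qdhh ukgm bes gtj smtk fesrg
Hunk 2: at line 3 remove [bes,gtj,smtk] add [izoa] -> 5 lines: oadyw qdhh ukgm izoa fesrg
Hunk 3: at line 1 remove [ukgm] add [hqq,rdfn] -> 6 lines: oadyw qdhh hqq rdfn izoa fesrg
Hunk 4: at line 2 remove [hqq,rdfn,izoa] add [phboc,hmy,bbxgy] -> 6 lines: oadyw qdhh phboc hmy bbxgy fesrg
Hunk 5: at line 4 remove [bbxgy] add [fkuqc,rxgc,ecd] -> 8 lines: oadyw qdhh phboc hmy fkuqc rxgc ecd fesrg
Hunk 6: at line 2 remove [hmy,fkuqc,rxgc] add [roeib] -> 6 lines: oadyw qdhh phboc roeib ecd fesrg
Hunk 7: at line 1 remove [phboc] add [drnyj] -> 6 lines: oadyw qdhh drnyj roeib ecd fesrg

Answer: oadyw
qdhh
drnyj
roeib
ecd
fesrg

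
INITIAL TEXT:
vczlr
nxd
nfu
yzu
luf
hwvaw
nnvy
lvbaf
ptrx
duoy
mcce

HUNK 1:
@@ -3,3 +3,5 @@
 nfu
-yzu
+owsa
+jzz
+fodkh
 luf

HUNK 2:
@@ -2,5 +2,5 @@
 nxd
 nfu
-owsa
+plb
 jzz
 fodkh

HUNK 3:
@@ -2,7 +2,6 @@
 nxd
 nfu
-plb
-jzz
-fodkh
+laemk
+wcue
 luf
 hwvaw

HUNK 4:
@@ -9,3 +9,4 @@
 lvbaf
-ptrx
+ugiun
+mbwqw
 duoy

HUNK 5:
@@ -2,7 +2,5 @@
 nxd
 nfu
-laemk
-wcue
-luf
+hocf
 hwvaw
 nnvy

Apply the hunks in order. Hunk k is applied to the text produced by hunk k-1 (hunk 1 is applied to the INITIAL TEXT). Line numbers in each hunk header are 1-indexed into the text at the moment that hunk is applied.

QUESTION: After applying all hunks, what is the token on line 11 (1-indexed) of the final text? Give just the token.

Hunk 1: at line 3 remove [yzu] add [owsa,jzz,fodkh] -> 13 lines: vczlr nxd nfu owsa jzz fodkh luf hwvaw nnvy lvbaf ptrx duoy mcce
Hunk 2: at line 2 remove [owsa] add [plb] -> 13 lines: vczlr nxd nfu plb jzz fodkh luf hwvaw nnvy lvbaf ptrx duoy mcce
Hunk 3: at line 2 remove [plb,jzz,fodkh] add [laemk,wcue] -> 12 lines: vczlr nxd nfu laemk wcue luf hwvaw nnvy lvbaf ptrx duoy mcce
Hunk 4: at line 9 remove [ptrx] add [ugiun,mbwqw] -> 13 lines: vczlr nxd nfu laemk wcue luf hwvaw nnvy lvbaf ugiun mbwqw duoy mcce
Hunk 5: at line 2 remove [laemk,wcue,luf] add [hocf] -> 11 lines: vczlr nxd nfu hocf hwvaw nnvy lvbaf ugiun mbwqw duoy mcce
Final line 11: mcce

Answer: mcce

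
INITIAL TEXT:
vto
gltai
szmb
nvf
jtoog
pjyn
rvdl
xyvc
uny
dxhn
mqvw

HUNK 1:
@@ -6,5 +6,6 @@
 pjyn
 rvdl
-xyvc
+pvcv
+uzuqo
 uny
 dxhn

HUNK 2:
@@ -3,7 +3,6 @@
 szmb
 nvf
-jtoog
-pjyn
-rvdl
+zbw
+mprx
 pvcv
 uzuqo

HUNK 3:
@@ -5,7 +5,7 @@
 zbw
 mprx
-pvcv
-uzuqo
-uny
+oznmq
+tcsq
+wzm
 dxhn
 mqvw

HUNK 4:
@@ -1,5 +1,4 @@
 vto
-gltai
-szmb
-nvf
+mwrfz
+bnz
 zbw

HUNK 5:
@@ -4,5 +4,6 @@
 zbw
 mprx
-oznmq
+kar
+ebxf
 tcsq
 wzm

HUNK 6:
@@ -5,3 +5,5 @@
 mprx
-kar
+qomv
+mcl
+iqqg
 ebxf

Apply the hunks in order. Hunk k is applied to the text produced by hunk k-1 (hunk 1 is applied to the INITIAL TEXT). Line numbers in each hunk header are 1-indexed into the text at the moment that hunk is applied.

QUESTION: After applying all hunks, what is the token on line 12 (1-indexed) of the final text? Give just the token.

Answer: dxhn

Derivation:
Hunk 1: at line 6 remove [xyvc] add [pvcv,uzuqo] -> 12 lines: vto gltai szmb nvf jtoog pjyn rvdl pvcv uzuqo uny dxhn mqvw
Hunk 2: at line 3 remove [jtoog,pjyn,rvdl] add [zbw,mprx] -> 11 lines: vto gltai szmb nvf zbw mprx pvcv uzuqo uny dxhn mqvw
Hunk 3: at line 5 remove [pvcv,uzuqo,uny] add [oznmq,tcsq,wzm] -> 11 lines: vto gltai szmb nvf zbw mprx oznmq tcsq wzm dxhn mqvw
Hunk 4: at line 1 remove [gltai,szmb,nvf] add [mwrfz,bnz] -> 10 lines: vto mwrfz bnz zbw mprx oznmq tcsq wzm dxhn mqvw
Hunk 5: at line 4 remove [oznmq] add [kar,ebxf] -> 11 lines: vto mwrfz bnz zbw mprx kar ebxf tcsq wzm dxhn mqvw
Hunk 6: at line 5 remove [kar] add [qomv,mcl,iqqg] -> 13 lines: vto mwrfz bnz zbw mprx qomv mcl iqqg ebxf tcsq wzm dxhn mqvw
Final line 12: dxhn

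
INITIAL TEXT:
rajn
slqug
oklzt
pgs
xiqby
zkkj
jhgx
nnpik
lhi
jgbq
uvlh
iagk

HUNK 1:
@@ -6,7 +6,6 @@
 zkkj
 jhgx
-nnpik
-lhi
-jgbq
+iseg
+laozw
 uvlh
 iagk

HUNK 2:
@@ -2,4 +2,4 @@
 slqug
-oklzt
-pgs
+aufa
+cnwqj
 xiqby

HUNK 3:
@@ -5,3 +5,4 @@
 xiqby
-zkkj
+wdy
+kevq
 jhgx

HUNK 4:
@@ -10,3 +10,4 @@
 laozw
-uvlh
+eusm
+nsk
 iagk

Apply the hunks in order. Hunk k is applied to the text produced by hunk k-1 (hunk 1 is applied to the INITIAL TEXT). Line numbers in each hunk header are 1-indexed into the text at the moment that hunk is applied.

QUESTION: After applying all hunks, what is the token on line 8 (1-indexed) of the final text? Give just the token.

Hunk 1: at line 6 remove [nnpik,lhi,jgbq] add [iseg,laozw] -> 11 lines: rajn slqug oklzt pgs xiqby zkkj jhgx iseg laozw uvlh iagk
Hunk 2: at line 2 remove [oklzt,pgs] add [aufa,cnwqj] -> 11 lines: rajn slqug aufa cnwqj xiqby zkkj jhgx iseg laozw uvlh iagk
Hunk 3: at line 5 remove [zkkj] add [wdy,kevq] -> 12 lines: rajn slqug aufa cnwqj xiqby wdy kevq jhgx iseg laozw uvlh iagk
Hunk 4: at line 10 remove [uvlh] add [eusm,nsk] -> 13 lines: rajn slqug aufa cnwqj xiqby wdy kevq jhgx iseg laozw eusm nsk iagk
Final line 8: jhgx

Answer: jhgx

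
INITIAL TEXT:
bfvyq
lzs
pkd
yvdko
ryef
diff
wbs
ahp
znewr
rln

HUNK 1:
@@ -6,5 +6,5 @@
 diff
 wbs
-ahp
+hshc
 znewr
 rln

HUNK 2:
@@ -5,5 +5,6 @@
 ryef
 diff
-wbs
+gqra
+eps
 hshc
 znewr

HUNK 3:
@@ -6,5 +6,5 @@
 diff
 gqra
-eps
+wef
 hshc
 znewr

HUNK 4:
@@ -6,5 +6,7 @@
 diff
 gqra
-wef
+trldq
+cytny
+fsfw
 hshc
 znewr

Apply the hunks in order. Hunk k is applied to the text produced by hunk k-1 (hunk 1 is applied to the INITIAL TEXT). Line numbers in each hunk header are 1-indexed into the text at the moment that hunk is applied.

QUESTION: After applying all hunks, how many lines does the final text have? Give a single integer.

Hunk 1: at line 6 remove [ahp] add [hshc] -> 10 lines: bfvyq lzs pkd yvdko ryef diff wbs hshc znewr rln
Hunk 2: at line 5 remove [wbs] add [gqra,eps] -> 11 lines: bfvyq lzs pkd yvdko ryef diff gqra eps hshc znewr rln
Hunk 3: at line 6 remove [eps] add [wef] -> 11 lines: bfvyq lzs pkd yvdko ryef diff gqra wef hshc znewr rln
Hunk 4: at line 6 remove [wef] add [trldq,cytny,fsfw] -> 13 lines: bfvyq lzs pkd yvdko ryef diff gqra trldq cytny fsfw hshc znewr rln
Final line count: 13

Answer: 13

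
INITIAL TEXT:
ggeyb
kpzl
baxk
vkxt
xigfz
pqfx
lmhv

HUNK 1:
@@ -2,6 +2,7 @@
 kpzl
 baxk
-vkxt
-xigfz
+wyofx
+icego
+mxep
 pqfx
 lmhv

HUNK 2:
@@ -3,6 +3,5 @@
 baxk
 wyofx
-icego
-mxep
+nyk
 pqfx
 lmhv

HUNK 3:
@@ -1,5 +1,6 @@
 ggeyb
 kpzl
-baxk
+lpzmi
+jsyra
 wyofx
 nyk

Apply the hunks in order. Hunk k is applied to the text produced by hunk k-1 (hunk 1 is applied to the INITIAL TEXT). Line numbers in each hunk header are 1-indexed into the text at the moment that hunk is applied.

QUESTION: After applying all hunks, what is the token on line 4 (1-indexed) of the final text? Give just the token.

Hunk 1: at line 2 remove [vkxt,xigfz] add [wyofx,icego,mxep] -> 8 lines: ggeyb kpzl baxk wyofx icego mxep pqfx lmhv
Hunk 2: at line 3 remove [icego,mxep] add [nyk] -> 7 lines: ggeyb kpzl baxk wyofx nyk pqfx lmhv
Hunk 3: at line 1 remove [baxk] add [lpzmi,jsyra] -> 8 lines: ggeyb kpzl lpzmi jsyra wyofx nyk pqfx lmhv
Final line 4: jsyra

Answer: jsyra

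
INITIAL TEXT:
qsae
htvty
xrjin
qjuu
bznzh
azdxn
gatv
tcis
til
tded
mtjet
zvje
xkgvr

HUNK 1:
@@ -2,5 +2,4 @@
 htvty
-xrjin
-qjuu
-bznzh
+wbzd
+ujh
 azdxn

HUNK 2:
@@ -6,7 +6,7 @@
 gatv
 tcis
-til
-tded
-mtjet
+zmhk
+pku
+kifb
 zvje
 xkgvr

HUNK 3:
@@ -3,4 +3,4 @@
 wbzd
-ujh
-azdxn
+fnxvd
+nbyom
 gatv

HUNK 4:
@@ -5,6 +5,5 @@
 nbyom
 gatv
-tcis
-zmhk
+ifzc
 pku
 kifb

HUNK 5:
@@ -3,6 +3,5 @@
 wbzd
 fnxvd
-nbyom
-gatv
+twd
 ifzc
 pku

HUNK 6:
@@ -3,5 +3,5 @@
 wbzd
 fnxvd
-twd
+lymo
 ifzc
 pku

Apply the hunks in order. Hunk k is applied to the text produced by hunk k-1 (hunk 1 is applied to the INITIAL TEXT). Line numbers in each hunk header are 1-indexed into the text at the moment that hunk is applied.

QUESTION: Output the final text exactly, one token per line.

Answer: qsae
htvty
wbzd
fnxvd
lymo
ifzc
pku
kifb
zvje
xkgvr

Derivation:
Hunk 1: at line 2 remove [xrjin,qjuu,bznzh] add [wbzd,ujh] -> 12 lines: qsae htvty wbzd ujh azdxn gatv tcis til tded mtjet zvje xkgvr
Hunk 2: at line 6 remove [til,tded,mtjet] add [zmhk,pku,kifb] -> 12 lines: qsae htvty wbzd ujh azdxn gatv tcis zmhk pku kifb zvje xkgvr
Hunk 3: at line 3 remove [ujh,azdxn] add [fnxvd,nbyom] -> 12 lines: qsae htvty wbzd fnxvd nbyom gatv tcis zmhk pku kifb zvje xkgvr
Hunk 4: at line 5 remove [tcis,zmhk] add [ifzc] -> 11 lines: qsae htvty wbzd fnxvd nbyom gatv ifzc pku kifb zvje xkgvr
Hunk 5: at line 3 remove [nbyom,gatv] add [twd] -> 10 lines: qsae htvty wbzd fnxvd twd ifzc pku kifb zvje xkgvr
Hunk 6: at line 3 remove [twd] add [lymo] -> 10 lines: qsae htvty wbzd fnxvd lymo ifzc pku kifb zvje xkgvr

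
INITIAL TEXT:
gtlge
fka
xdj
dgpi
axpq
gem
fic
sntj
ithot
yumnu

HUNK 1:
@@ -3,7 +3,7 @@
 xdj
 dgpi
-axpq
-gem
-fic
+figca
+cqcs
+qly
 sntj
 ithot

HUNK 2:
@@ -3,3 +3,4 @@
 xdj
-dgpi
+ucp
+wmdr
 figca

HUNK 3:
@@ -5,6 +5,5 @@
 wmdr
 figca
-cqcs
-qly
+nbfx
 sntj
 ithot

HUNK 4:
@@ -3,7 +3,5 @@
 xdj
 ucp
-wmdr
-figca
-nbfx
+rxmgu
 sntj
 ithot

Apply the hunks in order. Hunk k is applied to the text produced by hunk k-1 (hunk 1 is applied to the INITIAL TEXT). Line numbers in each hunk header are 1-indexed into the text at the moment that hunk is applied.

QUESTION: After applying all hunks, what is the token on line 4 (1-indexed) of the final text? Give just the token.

Hunk 1: at line 3 remove [axpq,gem,fic] add [figca,cqcs,qly] -> 10 lines: gtlge fka xdj dgpi figca cqcs qly sntj ithot yumnu
Hunk 2: at line 3 remove [dgpi] add [ucp,wmdr] -> 11 lines: gtlge fka xdj ucp wmdr figca cqcs qly sntj ithot yumnu
Hunk 3: at line 5 remove [cqcs,qly] add [nbfx] -> 10 lines: gtlge fka xdj ucp wmdr figca nbfx sntj ithot yumnu
Hunk 4: at line 3 remove [wmdr,figca,nbfx] add [rxmgu] -> 8 lines: gtlge fka xdj ucp rxmgu sntj ithot yumnu
Final line 4: ucp

Answer: ucp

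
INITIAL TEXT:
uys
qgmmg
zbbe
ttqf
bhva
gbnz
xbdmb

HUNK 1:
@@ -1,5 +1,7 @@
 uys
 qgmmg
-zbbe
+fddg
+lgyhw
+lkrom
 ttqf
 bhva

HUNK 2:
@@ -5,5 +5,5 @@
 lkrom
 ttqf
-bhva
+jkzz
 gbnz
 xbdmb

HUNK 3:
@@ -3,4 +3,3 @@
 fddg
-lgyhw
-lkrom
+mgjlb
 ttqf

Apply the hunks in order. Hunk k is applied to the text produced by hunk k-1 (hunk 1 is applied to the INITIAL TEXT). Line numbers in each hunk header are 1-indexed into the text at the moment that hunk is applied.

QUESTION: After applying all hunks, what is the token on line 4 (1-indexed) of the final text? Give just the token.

Answer: mgjlb

Derivation:
Hunk 1: at line 1 remove [zbbe] add [fddg,lgyhw,lkrom] -> 9 lines: uys qgmmg fddg lgyhw lkrom ttqf bhva gbnz xbdmb
Hunk 2: at line 5 remove [bhva] add [jkzz] -> 9 lines: uys qgmmg fddg lgyhw lkrom ttqf jkzz gbnz xbdmb
Hunk 3: at line 3 remove [lgyhw,lkrom] add [mgjlb] -> 8 lines: uys qgmmg fddg mgjlb ttqf jkzz gbnz xbdmb
Final line 4: mgjlb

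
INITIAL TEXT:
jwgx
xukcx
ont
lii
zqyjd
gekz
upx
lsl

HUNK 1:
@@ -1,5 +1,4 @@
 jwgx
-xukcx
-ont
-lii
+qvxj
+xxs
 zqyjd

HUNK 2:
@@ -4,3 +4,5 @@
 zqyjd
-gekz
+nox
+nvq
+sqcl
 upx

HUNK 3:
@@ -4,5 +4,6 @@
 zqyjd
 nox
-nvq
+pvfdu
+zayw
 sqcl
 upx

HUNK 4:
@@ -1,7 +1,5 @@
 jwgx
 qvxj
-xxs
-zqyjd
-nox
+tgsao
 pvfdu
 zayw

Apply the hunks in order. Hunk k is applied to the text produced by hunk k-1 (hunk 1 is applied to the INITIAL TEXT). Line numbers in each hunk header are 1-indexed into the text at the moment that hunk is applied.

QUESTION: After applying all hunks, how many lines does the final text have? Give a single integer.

Answer: 8

Derivation:
Hunk 1: at line 1 remove [xukcx,ont,lii] add [qvxj,xxs] -> 7 lines: jwgx qvxj xxs zqyjd gekz upx lsl
Hunk 2: at line 4 remove [gekz] add [nox,nvq,sqcl] -> 9 lines: jwgx qvxj xxs zqyjd nox nvq sqcl upx lsl
Hunk 3: at line 4 remove [nvq] add [pvfdu,zayw] -> 10 lines: jwgx qvxj xxs zqyjd nox pvfdu zayw sqcl upx lsl
Hunk 4: at line 1 remove [xxs,zqyjd,nox] add [tgsao] -> 8 lines: jwgx qvxj tgsao pvfdu zayw sqcl upx lsl
Final line count: 8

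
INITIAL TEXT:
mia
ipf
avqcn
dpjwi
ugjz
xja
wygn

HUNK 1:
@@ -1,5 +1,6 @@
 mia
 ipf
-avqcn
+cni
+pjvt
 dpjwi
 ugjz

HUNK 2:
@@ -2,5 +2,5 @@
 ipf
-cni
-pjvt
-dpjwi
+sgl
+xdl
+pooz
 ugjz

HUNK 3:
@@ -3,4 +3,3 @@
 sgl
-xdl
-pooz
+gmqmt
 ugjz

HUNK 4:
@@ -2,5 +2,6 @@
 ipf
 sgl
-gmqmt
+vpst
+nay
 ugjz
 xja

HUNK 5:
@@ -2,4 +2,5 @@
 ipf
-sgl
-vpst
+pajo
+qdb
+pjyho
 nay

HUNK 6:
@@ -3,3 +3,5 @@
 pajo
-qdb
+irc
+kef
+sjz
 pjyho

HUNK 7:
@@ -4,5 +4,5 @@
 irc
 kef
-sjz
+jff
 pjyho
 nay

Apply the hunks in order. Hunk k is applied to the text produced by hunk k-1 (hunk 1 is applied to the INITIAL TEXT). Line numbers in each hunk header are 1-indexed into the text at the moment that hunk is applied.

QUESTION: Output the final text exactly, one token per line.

Answer: mia
ipf
pajo
irc
kef
jff
pjyho
nay
ugjz
xja
wygn

Derivation:
Hunk 1: at line 1 remove [avqcn] add [cni,pjvt] -> 8 lines: mia ipf cni pjvt dpjwi ugjz xja wygn
Hunk 2: at line 2 remove [cni,pjvt,dpjwi] add [sgl,xdl,pooz] -> 8 lines: mia ipf sgl xdl pooz ugjz xja wygn
Hunk 3: at line 3 remove [xdl,pooz] add [gmqmt] -> 7 lines: mia ipf sgl gmqmt ugjz xja wygn
Hunk 4: at line 2 remove [gmqmt] add [vpst,nay] -> 8 lines: mia ipf sgl vpst nay ugjz xja wygn
Hunk 5: at line 2 remove [sgl,vpst] add [pajo,qdb,pjyho] -> 9 lines: mia ipf pajo qdb pjyho nay ugjz xja wygn
Hunk 6: at line 3 remove [qdb] add [irc,kef,sjz] -> 11 lines: mia ipf pajo irc kef sjz pjyho nay ugjz xja wygn
Hunk 7: at line 4 remove [sjz] add [jff] -> 11 lines: mia ipf pajo irc kef jff pjyho nay ugjz xja wygn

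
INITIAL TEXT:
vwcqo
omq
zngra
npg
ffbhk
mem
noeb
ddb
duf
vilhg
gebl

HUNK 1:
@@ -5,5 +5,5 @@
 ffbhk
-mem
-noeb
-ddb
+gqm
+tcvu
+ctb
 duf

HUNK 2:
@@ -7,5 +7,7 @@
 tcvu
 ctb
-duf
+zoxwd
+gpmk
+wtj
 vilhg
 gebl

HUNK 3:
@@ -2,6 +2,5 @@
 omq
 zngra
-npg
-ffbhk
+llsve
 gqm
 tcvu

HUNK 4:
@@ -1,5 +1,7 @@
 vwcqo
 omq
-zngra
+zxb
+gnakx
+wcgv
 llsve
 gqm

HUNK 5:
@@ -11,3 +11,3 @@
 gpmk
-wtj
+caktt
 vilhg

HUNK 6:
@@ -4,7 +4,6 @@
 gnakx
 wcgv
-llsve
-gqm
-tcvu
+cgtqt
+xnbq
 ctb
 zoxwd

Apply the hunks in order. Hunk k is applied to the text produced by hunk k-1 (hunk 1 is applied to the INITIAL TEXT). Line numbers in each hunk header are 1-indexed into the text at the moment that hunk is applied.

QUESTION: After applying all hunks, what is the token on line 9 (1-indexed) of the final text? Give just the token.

Answer: zoxwd

Derivation:
Hunk 1: at line 5 remove [mem,noeb,ddb] add [gqm,tcvu,ctb] -> 11 lines: vwcqo omq zngra npg ffbhk gqm tcvu ctb duf vilhg gebl
Hunk 2: at line 7 remove [duf] add [zoxwd,gpmk,wtj] -> 13 lines: vwcqo omq zngra npg ffbhk gqm tcvu ctb zoxwd gpmk wtj vilhg gebl
Hunk 3: at line 2 remove [npg,ffbhk] add [llsve] -> 12 lines: vwcqo omq zngra llsve gqm tcvu ctb zoxwd gpmk wtj vilhg gebl
Hunk 4: at line 1 remove [zngra] add [zxb,gnakx,wcgv] -> 14 lines: vwcqo omq zxb gnakx wcgv llsve gqm tcvu ctb zoxwd gpmk wtj vilhg gebl
Hunk 5: at line 11 remove [wtj] add [caktt] -> 14 lines: vwcqo omq zxb gnakx wcgv llsve gqm tcvu ctb zoxwd gpmk caktt vilhg gebl
Hunk 6: at line 4 remove [llsve,gqm,tcvu] add [cgtqt,xnbq] -> 13 lines: vwcqo omq zxb gnakx wcgv cgtqt xnbq ctb zoxwd gpmk caktt vilhg gebl
Final line 9: zoxwd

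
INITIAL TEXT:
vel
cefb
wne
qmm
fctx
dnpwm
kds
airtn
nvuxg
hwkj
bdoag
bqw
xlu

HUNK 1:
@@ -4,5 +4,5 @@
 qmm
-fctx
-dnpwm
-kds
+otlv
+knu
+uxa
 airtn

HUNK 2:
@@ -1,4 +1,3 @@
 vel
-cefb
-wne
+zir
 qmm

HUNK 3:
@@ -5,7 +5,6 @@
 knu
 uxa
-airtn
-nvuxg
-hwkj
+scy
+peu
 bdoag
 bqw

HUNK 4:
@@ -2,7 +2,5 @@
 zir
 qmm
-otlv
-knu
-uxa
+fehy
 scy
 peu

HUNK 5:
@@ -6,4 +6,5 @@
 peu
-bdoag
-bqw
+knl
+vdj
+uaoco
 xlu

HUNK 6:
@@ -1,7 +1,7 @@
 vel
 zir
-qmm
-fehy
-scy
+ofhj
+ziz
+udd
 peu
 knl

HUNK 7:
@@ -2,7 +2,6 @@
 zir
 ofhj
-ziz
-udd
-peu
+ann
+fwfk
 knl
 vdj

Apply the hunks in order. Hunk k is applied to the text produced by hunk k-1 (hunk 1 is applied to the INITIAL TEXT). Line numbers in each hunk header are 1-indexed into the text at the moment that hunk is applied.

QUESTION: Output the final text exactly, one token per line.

Answer: vel
zir
ofhj
ann
fwfk
knl
vdj
uaoco
xlu

Derivation:
Hunk 1: at line 4 remove [fctx,dnpwm,kds] add [otlv,knu,uxa] -> 13 lines: vel cefb wne qmm otlv knu uxa airtn nvuxg hwkj bdoag bqw xlu
Hunk 2: at line 1 remove [cefb,wne] add [zir] -> 12 lines: vel zir qmm otlv knu uxa airtn nvuxg hwkj bdoag bqw xlu
Hunk 3: at line 5 remove [airtn,nvuxg,hwkj] add [scy,peu] -> 11 lines: vel zir qmm otlv knu uxa scy peu bdoag bqw xlu
Hunk 4: at line 2 remove [otlv,knu,uxa] add [fehy] -> 9 lines: vel zir qmm fehy scy peu bdoag bqw xlu
Hunk 5: at line 6 remove [bdoag,bqw] add [knl,vdj,uaoco] -> 10 lines: vel zir qmm fehy scy peu knl vdj uaoco xlu
Hunk 6: at line 1 remove [qmm,fehy,scy] add [ofhj,ziz,udd] -> 10 lines: vel zir ofhj ziz udd peu knl vdj uaoco xlu
Hunk 7: at line 2 remove [ziz,udd,peu] add [ann,fwfk] -> 9 lines: vel zir ofhj ann fwfk knl vdj uaoco xlu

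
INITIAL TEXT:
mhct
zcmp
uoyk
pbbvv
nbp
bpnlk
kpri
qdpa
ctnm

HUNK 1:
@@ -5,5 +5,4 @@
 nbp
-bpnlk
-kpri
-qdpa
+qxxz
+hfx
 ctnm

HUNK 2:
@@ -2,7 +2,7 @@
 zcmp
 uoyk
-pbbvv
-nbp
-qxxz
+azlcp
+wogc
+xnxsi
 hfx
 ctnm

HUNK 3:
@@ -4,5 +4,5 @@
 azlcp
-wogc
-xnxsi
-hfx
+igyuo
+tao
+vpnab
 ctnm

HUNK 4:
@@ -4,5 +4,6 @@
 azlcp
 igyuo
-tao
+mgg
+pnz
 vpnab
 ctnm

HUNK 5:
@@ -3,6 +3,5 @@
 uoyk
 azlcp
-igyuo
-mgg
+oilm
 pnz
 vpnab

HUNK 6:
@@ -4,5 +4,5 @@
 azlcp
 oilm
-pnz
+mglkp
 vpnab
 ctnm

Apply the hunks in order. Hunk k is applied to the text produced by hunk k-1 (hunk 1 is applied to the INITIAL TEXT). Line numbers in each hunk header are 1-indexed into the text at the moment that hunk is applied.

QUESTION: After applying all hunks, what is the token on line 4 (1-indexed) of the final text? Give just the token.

Answer: azlcp

Derivation:
Hunk 1: at line 5 remove [bpnlk,kpri,qdpa] add [qxxz,hfx] -> 8 lines: mhct zcmp uoyk pbbvv nbp qxxz hfx ctnm
Hunk 2: at line 2 remove [pbbvv,nbp,qxxz] add [azlcp,wogc,xnxsi] -> 8 lines: mhct zcmp uoyk azlcp wogc xnxsi hfx ctnm
Hunk 3: at line 4 remove [wogc,xnxsi,hfx] add [igyuo,tao,vpnab] -> 8 lines: mhct zcmp uoyk azlcp igyuo tao vpnab ctnm
Hunk 4: at line 4 remove [tao] add [mgg,pnz] -> 9 lines: mhct zcmp uoyk azlcp igyuo mgg pnz vpnab ctnm
Hunk 5: at line 3 remove [igyuo,mgg] add [oilm] -> 8 lines: mhct zcmp uoyk azlcp oilm pnz vpnab ctnm
Hunk 6: at line 4 remove [pnz] add [mglkp] -> 8 lines: mhct zcmp uoyk azlcp oilm mglkp vpnab ctnm
Final line 4: azlcp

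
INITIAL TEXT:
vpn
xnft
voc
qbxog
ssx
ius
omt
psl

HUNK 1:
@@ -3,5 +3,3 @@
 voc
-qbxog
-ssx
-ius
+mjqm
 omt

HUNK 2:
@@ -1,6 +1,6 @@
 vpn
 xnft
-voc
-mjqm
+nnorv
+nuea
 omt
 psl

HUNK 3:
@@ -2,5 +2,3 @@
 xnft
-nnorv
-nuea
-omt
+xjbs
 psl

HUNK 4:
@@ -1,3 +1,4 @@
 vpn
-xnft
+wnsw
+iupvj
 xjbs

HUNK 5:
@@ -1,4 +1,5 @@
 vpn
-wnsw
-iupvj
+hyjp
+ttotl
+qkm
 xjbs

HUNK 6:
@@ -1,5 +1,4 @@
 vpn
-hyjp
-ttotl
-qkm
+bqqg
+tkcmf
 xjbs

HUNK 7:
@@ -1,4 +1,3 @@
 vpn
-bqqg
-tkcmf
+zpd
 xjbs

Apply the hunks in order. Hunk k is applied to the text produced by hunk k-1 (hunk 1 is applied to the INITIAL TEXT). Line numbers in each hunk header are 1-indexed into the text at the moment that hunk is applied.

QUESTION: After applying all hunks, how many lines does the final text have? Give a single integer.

Answer: 4

Derivation:
Hunk 1: at line 3 remove [qbxog,ssx,ius] add [mjqm] -> 6 lines: vpn xnft voc mjqm omt psl
Hunk 2: at line 1 remove [voc,mjqm] add [nnorv,nuea] -> 6 lines: vpn xnft nnorv nuea omt psl
Hunk 3: at line 2 remove [nnorv,nuea,omt] add [xjbs] -> 4 lines: vpn xnft xjbs psl
Hunk 4: at line 1 remove [xnft] add [wnsw,iupvj] -> 5 lines: vpn wnsw iupvj xjbs psl
Hunk 5: at line 1 remove [wnsw,iupvj] add [hyjp,ttotl,qkm] -> 6 lines: vpn hyjp ttotl qkm xjbs psl
Hunk 6: at line 1 remove [hyjp,ttotl,qkm] add [bqqg,tkcmf] -> 5 lines: vpn bqqg tkcmf xjbs psl
Hunk 7: at line 1 remove [bqqg,tkcmf] add [zpd] -> 4 lines: vpn zpd xjbs psl
Final line count: 4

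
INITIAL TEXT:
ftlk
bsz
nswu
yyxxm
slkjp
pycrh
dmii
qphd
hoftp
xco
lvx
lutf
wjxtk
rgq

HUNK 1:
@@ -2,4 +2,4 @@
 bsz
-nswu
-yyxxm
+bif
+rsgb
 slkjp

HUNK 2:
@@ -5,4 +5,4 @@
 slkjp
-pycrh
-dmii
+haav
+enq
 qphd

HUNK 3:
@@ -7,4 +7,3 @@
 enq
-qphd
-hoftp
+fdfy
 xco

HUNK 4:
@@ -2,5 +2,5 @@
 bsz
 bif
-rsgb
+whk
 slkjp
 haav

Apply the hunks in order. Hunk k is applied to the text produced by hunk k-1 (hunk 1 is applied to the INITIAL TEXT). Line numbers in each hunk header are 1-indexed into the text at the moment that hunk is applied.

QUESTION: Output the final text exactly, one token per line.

Answer: ftlk
bsz
bif
whk
slkjp
haav
enq
fdfy
xco
lvx
lutf
wjxtk
rgq

Derivation:
Hunk 1: at line 2 remove [nswu,yyxxm] add [bif,rsgb] -> 14 lines: ftlk bsz bif rsgb slkjp pycrh dmii qphd hoftp xco lvx lutf wjxtk rgq
Hunk 2: at line 5 remove [pycrh,dmii] add [haav,enq] -> 14 lines: ftlk bsz bif rsgb slkjp haav enq qphd hoftp xco lvx lutf wjxtk rgq
Hunk 3: at line 7 remove [qphd,hoftp] add [fdfy] -> 13 lines: ftlk bsz bif rsgb slkjp haav enq fdfy xco lvx lutf wjxtk rgq
Hunk 4: at line 2 remove [rsgb] add [whk] -> 13 lines: ftlk bsz bif whk slkjp haav enq fdfy xco lvx lutf wjxtk rgq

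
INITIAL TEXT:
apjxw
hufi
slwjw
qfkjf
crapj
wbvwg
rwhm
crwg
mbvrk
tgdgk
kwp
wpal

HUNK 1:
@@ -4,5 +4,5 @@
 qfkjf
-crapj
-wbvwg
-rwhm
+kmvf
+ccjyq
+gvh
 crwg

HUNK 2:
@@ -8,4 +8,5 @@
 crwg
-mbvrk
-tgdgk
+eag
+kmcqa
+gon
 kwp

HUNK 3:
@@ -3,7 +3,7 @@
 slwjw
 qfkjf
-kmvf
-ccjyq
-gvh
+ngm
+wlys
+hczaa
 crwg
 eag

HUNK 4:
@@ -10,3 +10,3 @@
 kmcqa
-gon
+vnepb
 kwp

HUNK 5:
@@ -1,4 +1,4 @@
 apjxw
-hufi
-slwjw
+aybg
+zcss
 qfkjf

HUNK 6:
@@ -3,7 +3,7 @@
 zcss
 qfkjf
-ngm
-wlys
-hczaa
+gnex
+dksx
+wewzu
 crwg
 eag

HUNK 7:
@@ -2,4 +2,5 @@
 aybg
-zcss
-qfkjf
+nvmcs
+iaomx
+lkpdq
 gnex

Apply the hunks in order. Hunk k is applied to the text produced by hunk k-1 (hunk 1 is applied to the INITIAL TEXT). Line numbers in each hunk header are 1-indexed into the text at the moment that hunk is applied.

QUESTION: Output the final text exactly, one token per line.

Answer: apjxw
aybg
nvmcs
iaomx
lkpdq
gnex
dksx
wewzu
crwg
eag
kmcqa
vnepb
kwp
wpal

Derivation:
Hunk 1: at line 4 remove [crapj,wbvwg,rwhm] add [kmvf,ccjyq,gvh] -> 12 lines: apjxw hufi slwjw qfkjf kmvf ccjyq gvh crwg mbvrk tgdgk kwp wpal
Hunk 2: at line 8 remove [mbvrk,tgdgk] add [eag,kmcqa,gon] -> 13 lines: apjxw hufi slwjw qfkjf kmvf ccjyq gvh crwg eag kmcqa gon kwp wpal
Hunk 3: at line 3 remove [kmvf,ccjyq,gvh] add [ngm,wlys,hczaa] -> 13 lines: apjxw hufi slwjw qfkjf ngm wlys hczaa crwg eag kmcqa gon kwp wpal
Hunk 4: at line 10 remove [gon] add [vnepb] -> 13 lines: apjxw hufi slwjw qfkjf ngm wlys hczaa crwg eag kmcqa vnepb kwp wpal
Hunk 5: at line 1 remove [hufi,slwjw] add [aybg,zcss] -> 13 lines: apjxw aybg zcss qfkjf ngm wlys hczaa crwg eag kmcqa vnepb kwp wpal
Hunk 6: at line 3 remove [ngm,wlys,hczaa] add [gnex,dksx,wewzu] -> 13 lines: apjxw aybg zcss qfkjf gnex dksx wewzu crwg eag kmcqa vnepb kwp wpal
Hunk 7: at line 2 remove [zcss,qfkjf] add [nvmcs,iaomx,lkpdq] -> 14 lines: apjxw aybg nvmcs iaomx lkpdq gnex dksx wewzu crwg eag kmcqa vnepb kwp wpal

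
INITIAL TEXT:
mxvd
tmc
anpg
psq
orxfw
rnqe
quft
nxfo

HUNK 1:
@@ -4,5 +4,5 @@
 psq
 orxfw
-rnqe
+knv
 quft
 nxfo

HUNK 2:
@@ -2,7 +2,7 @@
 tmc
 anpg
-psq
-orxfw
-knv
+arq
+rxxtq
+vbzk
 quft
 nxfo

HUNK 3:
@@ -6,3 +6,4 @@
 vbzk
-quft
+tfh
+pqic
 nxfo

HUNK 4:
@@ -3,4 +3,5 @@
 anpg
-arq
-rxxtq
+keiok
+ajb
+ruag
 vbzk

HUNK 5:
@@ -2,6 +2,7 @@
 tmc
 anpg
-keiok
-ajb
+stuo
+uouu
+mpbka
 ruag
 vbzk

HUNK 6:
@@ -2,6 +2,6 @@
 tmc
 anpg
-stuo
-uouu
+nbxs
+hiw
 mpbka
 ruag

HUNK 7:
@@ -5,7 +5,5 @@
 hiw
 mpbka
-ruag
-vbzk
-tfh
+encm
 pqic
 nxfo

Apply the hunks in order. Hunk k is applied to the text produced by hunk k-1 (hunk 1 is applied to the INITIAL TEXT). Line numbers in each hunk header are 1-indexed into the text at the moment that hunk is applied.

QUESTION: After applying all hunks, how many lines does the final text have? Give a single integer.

Hunk 1: at line 4 remove [rnqe] add [knv] -> 8 lines: mxvd tmc anpg psq orxfw knv quft nxfo
Hunk 2: at line 2 remove [psq,orxfw,knv] add [arq,rxxtq,vbzk] -> 8 lines: mxvd tmc anpg arq rxxtq vbzk quft nxfo
Hunk 3: at line 6 remove [quft] add [tfh,pqic] -> 9 lines: mxvd tmc anpg arq rxxtq vbzk tfh pqic nxfo
Hunk 4: at line 3 remove [arq,rxxtq] add [keiok,ajb,ruag] -> 10 lines: mxvd tmc anpg keiok ajb ruag vbzk tfh pqic nxfo
Hunk 5: at line 2 remove [keiok,ajb] add [stuo,uouu,mpbka] -> 11 lines: mxvd tmc anpg stuo uouu mpbka ruag vbzk tfh pqic nxfo
Hunk 6: at line 2 remove [stuo,uouu] add [nbxs,hiw] -> 11 lines: mxvd tmc anpg nbxs hiw mpbka ruag vbzk tfh pqic nxfo
Hunk 7: at line 5 remove [ruag,vbzk,tfh] add [encm] -> 9 lines: mxvd tmc anpg nbxs hiw mpbka encm pqic nxfo
Final line count: 9

Answer: 9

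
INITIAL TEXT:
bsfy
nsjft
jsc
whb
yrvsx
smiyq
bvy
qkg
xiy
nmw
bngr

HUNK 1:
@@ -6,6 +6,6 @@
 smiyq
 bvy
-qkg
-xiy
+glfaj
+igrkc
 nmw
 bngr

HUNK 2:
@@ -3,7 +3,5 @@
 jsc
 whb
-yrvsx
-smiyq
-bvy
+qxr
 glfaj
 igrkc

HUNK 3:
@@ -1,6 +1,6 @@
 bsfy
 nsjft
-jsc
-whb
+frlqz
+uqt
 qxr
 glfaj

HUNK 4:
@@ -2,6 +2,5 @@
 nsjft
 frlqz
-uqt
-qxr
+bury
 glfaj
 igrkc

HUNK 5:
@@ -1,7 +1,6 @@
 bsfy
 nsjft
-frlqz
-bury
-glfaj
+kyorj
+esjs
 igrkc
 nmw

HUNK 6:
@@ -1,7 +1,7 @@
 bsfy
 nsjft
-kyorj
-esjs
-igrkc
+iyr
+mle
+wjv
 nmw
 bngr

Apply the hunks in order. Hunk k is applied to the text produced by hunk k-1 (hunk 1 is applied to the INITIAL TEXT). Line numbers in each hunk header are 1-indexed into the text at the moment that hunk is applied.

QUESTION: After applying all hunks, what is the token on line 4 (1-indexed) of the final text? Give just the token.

Answer: mle

Derivation:
Hunk 1: at line 6 remove [qkg,xiy] add [glfaj,igrkc] -> 11 lines: bsfy nsjft jsc whb yrvsx smiyq bvy glfaj igrkc nmw bngr
Hunk 2: at line 3 remove [yrvsx,smiyq,bvy] add [qxr] -> 9 lines: bsfy nsjft jsc whb qxr glfaj igrkc nmw bngr
Hunk 3: at line 1 remove [jsc,whb] add [frlqz,uqt] -> 9 lines: bsfy nsjft frlqz uqt qxr glfaj igrkc nmw bngr
Hunk 4: at line 2 remove [uqt,qxr] add [bury] -> 8 lines: bsfy nsjft frlqz bury glfaj igrkc nmw bngr
Hunk 5: at line 1 remove [frlqz,bury,glfaj] add [kyorj,esjs] -> 7 lines: bsfy nsjft kyorj esjs igrkc nmw bngr
Hunk 6: at line 1 remove [kyorj,esjs,igrkc] add [iyr,mle,wjv] -> 7 lines: bsfy nsjft iyr mle wjv nmw bngr
Final line 4: mle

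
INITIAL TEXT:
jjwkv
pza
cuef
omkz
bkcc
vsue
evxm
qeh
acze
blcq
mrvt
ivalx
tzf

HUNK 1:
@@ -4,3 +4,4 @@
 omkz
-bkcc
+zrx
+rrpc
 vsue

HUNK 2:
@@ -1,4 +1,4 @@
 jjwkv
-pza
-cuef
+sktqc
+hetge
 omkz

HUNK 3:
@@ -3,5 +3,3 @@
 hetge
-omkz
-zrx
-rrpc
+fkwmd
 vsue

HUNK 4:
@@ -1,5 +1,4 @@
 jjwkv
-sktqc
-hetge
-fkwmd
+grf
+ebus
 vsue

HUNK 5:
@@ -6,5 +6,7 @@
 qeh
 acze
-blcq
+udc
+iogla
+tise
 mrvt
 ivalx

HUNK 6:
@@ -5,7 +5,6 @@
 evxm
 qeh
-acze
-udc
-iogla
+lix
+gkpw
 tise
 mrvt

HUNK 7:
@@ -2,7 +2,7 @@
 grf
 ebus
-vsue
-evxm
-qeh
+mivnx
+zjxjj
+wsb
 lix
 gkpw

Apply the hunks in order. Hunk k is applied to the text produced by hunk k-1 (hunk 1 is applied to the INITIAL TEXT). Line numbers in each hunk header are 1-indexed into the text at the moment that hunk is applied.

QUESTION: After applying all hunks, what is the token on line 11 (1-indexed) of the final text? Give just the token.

Hunk 1: at line 4 remove [bkcc] add [zrx,rrpc] -> 14 lines: jjwkv pza cuef omkz zrx rrpc vsue evxm qeh acze blcq mrvt ivalx tzf
Hunk 2: at line 1 remove [pza,cuef] add [sktqc,hetge] -> 14 lines: jjwkv sktqc hetge omkz zrx rrpc vsue evxm qeh acze blcq mrvt ivalx tzf
Hunk 3: at line 3 remove [omkz,zrx,rrpc] add [fkwmd] -> 12 lines: jjwkv sktqc hetge fkwmd vsue evxm qeh acze blcq mrvt ivalx tzf
Hunk 4: at line 1 remove [sktqc,hetge,fkwmd] add [grf,ebus] -> 11 lines: jjwkv grf ebus vsue evxm qeh acze blcq mrvt ivalx tzf
Hunk 5: at line 6 remove [blcq] add [udc,iogla,tise] -> 13 lines: jjwkv grf ebus vsue evxm qeh acze udc iogla tise mrvt ivalx tzf
Hunk 6: at line 5 remove [acze,udc,iogla] add [lix,gkpw] -> 12 lines: jjwkv grf ebus vsue evxm qeh lix gkpw tise mrvt ivalx tzf
Hunk 7: at line 2 remove [vsue,evxm,qeh] add [mivnx,zjxjj,wsb] -> 12 lines: jjwkv grf ebus mivnx zjxjj wsb lix gkpw tise mrvt ivalx tzf
Final line 11: ivalx

Answer: ivalx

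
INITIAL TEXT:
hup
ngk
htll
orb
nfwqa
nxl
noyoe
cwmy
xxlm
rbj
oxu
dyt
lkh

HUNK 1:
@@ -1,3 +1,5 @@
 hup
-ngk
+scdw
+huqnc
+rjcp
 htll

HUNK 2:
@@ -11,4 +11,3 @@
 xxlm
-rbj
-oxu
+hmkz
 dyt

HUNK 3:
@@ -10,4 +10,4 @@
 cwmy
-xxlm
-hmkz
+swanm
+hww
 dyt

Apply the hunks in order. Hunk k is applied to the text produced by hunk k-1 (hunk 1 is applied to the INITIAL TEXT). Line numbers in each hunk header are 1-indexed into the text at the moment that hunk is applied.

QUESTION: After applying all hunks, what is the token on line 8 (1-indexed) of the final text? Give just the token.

Hunk 1: at line 1 remove [ngk] add [scdw,huqnc,rjcp] -> 15 lines: hup scdw huqnc rjcp htll orb nfwqa nxl noyoe cwmy xxlm rbj oxu dyt lkh
Hunk 2: at line 11 remove [rbj,oxu] add [hmkz] -> 14 lines: hup scdw huqnc rjcp htll orb nfwqa nxl noyoe cwmy xxlm hmkz dyt lkh
Hunk 3: at line 10 remove [xxlm,hmkz] add [swanm,hww] -> 14 lines: hup scdw huqnc rjcp htll orb nfwqa nxl noyoe cwmy swanm hww dyt lkh
Final line 8: nxl

Answer: nxl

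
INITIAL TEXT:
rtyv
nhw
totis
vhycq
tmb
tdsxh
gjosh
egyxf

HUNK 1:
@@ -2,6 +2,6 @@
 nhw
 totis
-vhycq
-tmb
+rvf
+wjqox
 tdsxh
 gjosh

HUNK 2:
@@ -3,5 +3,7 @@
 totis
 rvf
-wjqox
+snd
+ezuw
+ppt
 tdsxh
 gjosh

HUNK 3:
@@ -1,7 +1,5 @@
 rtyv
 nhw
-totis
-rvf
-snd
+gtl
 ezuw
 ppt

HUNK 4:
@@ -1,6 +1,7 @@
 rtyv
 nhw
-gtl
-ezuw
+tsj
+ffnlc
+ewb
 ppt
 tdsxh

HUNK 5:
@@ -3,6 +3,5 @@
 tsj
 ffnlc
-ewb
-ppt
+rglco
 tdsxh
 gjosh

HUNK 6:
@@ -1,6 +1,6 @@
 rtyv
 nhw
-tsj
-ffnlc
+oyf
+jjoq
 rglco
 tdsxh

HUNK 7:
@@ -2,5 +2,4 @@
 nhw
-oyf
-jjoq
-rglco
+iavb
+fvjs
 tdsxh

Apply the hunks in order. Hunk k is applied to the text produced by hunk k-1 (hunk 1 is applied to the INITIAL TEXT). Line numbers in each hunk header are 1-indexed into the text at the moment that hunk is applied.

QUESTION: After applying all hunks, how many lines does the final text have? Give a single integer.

Hunk 1: at line 2 remove [vhycq,tmb] add [rvf,wjqox] -> 8 lines: rtyv nhw totis rvf wjqox tdsxh gjosh egyxf
Hunk 2: at line 3 remove [wjqox] add [snd,ezuw,ppt] -> 10 lines: rtyv nhw totis rvf snd ezuw ppt tdsxh gjosh egyxf
Hunk 3: at line 1 remove [totis,rvf,snd] add [gtl] -> 8 lines: rtyv nhw gtl ezuw ppt tdsxh gjosh egyxf
Hunk 4: at line 1 remove [gtl,ezuw] add [tsj,ffnlc,ewb] -> 9 lines: rtyv nhw tsj ffnlc ewb ppt tdsxh gjosh egyxf
Hunk 5: at line 3 remove [ewb,ppt] add [rglco] -> 8 lines: rtyv nhw tsj ffnlc rglco tdsxh gjosh egyxf
Hunk 6: at line 1 remove [tsj,ffnlc] add [oyf,jjoq] -> 8 lines: rtyv nhw oyf jjoq rglco tdsxh gjosh egyxf
Hunk 7: at line 2 remove [oyf,jjoq,rglco] add [iavb,fvjs] -> 7 lines: rtyv nhw iavb fvjs tdsxh gjosh egyxf
Final line count: 7

Answer: 7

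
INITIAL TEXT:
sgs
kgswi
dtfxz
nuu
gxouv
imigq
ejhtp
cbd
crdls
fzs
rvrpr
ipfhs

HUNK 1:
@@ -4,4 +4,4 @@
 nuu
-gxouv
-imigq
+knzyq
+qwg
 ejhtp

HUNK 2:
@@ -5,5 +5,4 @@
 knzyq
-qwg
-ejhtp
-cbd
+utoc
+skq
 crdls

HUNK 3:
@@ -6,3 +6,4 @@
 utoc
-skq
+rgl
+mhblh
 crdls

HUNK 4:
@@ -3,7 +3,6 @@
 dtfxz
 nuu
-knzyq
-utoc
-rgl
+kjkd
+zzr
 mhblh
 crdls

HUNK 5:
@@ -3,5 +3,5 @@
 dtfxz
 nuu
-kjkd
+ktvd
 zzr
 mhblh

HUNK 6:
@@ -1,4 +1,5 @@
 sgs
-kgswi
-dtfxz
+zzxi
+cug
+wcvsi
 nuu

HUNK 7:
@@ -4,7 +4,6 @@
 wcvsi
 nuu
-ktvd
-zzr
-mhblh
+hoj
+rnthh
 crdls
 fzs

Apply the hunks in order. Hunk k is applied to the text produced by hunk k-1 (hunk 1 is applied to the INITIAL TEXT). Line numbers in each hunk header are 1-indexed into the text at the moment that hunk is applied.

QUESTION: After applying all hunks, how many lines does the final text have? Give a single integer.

Hunk 1: at line 4 remove [gxouv,imigq] add [knzyq,qwg] -> 12 lines: sgs kgswi dtfxz nuu knzyq qwg ejhtp cbd crdls fzs rvrpr ipfhs
Hunk 2: at line 5 remove [qwg,ejhtp,cbd] add [utoc,skq] -> 11 lines: sgs kgswi dtfxz nuu knzyq utoc skq crdls fzs rvrpr ipfhs
Hunk 3: at line 6 remove [skq] add [rgl,mhblh] -> 12 lines: sgs kgswi dtfxz nuu knzyq utoc rgl mhblh crdls fzs rvrpr ipfhs
Hunk 4: at line 3 remove [knzyq,utoc,rgl] add [kjkd,zzr] -> 11 lines: sgs kgswi dtfxz nuu kjkd zzr mhblh crdls fzs rvrpr ipfhs
Hunk 5: at line 3 remove [kjkd] add [ktvd] -> 11 lines: sgs kgswi dtfxz nuu ktvd zzr mhblh crdls fzs rvrpr ipfhs
Hunk 6: at line 1 remove [kgswi,dtfxz] add [zzxi,cug,wcvsi] -> 12 lines: sgs zzxi cug wcvsi nuu ktvd zzr mhblh crdls fzs rvrpr ipfhs
Hunk 7: at line 4 remove [ktvd,zzr,mhblh] add [hoj,rnthh] -> 11 lines: sgs zzxi cug wcvsi nuu hoj rnthh crdls fzs rvrpr ipfhs
Final line count: 11

Answer: 11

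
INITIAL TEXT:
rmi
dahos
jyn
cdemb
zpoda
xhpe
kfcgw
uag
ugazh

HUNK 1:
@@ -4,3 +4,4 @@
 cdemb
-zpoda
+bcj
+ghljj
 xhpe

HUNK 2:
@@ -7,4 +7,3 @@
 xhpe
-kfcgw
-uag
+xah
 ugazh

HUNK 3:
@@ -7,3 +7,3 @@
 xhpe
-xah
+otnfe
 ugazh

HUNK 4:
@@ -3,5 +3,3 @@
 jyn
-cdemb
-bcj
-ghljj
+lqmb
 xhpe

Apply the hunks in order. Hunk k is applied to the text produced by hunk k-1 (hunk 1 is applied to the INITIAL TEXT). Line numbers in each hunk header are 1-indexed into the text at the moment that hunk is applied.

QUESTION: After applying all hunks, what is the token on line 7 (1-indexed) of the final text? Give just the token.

Hunk 1: at line 4 remove [zpoda] add [bcj,ghljj] -> 10 lines: rmi dahos jyn cdemb bcj ghljj xhpe kfcgw uag ugazh
Hunk 2: at line 7 remove [kfcgw,uag] add [xah] -> 9 lines: rmi dahos jyn cdemb bcj ghljj xhpe xah ugazh
Hunk 3: at line 7 remove [xah] add [otnfe] -> 9 lines: rmi dahos jyn cdemb bcj ghljj xhpe otnfe ugazh
Hunk 4: at line 3 remove [cdemb,bcj,ghljj] add [lqmb] -> 7 lines: rmi dahos jyn lqmb xhpe otnfe ugazh
Final line 7: ugazh

Answer: ugazh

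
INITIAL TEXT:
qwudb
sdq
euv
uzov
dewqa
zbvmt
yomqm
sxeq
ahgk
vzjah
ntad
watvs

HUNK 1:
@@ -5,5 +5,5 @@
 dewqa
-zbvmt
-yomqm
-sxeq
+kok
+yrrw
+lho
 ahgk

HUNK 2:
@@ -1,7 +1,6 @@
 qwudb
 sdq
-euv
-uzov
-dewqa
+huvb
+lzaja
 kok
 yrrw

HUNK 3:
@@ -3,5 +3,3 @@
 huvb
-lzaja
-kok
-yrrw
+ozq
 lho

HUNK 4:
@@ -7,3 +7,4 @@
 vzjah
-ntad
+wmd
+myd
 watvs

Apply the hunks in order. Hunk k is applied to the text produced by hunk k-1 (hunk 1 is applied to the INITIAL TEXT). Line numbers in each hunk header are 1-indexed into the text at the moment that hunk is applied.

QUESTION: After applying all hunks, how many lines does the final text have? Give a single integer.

Answer: 10

Derivation:
Hunk 1: at line 5 remove [zbvmt,yomqm,sxeq] add [kok,yrrw,lho] -> 12 lines: qwudb sdq euv uzov dewqa kok yrrw lho ahgk vzjah ntad watvs
Hunk 2: at line 1 remove [euv,uzov,dewqa] add [huvb,lzaja] -> 11 lines: qwudb sdq huvb lzaja kok yrrw lho ahgk vzjah ntad watvs
Hunk 3: at line 3 remove [lzaja,kok,yrrw] add [ozq] -> 9 lines: qwudb sdq huvb ozq lho ahgk vzjah ntad watvs
Hunk 4: at line 7 remove [ntad] add [wmd,myd] -> 10 lines: qwudb sdq huvb ozq lho ahgk vzjah wmd myd watvs
Final line count: 10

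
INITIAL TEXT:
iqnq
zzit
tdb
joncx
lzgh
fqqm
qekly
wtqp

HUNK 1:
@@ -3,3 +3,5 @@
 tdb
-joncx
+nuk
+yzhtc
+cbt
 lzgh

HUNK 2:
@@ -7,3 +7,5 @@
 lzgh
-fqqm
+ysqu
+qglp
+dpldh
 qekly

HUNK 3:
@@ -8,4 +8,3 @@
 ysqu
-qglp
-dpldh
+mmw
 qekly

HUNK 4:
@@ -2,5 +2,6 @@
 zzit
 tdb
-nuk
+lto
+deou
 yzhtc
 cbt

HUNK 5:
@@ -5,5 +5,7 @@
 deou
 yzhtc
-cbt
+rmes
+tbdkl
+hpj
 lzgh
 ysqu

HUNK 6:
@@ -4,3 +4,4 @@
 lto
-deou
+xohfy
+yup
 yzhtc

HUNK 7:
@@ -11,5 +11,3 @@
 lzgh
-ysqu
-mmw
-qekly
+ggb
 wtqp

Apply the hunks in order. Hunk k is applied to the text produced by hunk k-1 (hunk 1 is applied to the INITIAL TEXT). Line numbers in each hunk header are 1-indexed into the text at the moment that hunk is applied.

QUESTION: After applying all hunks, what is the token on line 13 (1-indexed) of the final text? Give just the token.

Hunk 1: at line 3 remove [joncx] add [nuk,yzhtc,cbt] -> 10 lines: iqnq zzit tdb nuk yzhtc cbt lzgh fqqm qekly wtqp
Hunk 2: at line 7 remove [fqqm] add [ysqu,qglp,dpldh] -> 12 lines: iqnq zzit tdb nuk yzhtc cbt lzgh ysqu qglp dpldh qekly wtqp
Hunk 3: at line 8 remove [qglp,dpldh] add [mmw] -> 11 lines: iqnq zzit tdb nuk yzhtc cbt lzgh ysqu mmw qekly wtqp
Hunk 4: at line 2 remove [nuk] add [lto,deou] -> 12 lines: iqnq zzit tdb lto deou yzhtc cbt lzgh ysqu mmw qekly wtqp
Hunk 5: at line 5 remove [cbt] add [rmes,tbdkl,hpj] -> 14 lines: iqnq zzit tdb lto deou yzhtc rmes tbdkl hpj lzgh ysqu mmw qekly wtqp
Hunk 6: at line 4 remove [deou] add [xohfy,yup] -> 15 lines: iqnq zzit tdb lto xohfy yup yzhtc rmes tbdkl hpj lzgh ysqu mmw qekly wtqp
Hunk 7: at line 11 remove [ysqu,mmw,qekly] add [ggb] -> 13 lines: iqnq zzit tdb lto xohfy yup yzhtc rmes tbdkl hpj lzgh ggb wtqp
Final line 13: wtqp

Answer: wtqp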